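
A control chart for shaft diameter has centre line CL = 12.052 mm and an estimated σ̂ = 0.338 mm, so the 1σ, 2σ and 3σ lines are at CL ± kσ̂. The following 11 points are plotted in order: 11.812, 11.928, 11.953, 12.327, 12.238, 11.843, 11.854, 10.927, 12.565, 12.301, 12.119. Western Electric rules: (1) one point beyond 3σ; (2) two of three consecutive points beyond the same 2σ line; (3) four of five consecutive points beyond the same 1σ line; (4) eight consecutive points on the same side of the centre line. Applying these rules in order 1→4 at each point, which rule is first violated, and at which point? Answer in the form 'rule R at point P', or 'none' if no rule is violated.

Zone of each point (C = within 1σ̂, B = 1σ̂–2σ̂, A = 2σ̂–3σ̂, * = beyond 3σ̂; sign = side of CL): 1:-C, 2:-C, 3:-C, 4:+C, 5:+C, 6:-C, 7:-C, 8:-*, 9:+B, 10:+C, 11:+C
Rule 1 (one point beyond the 3σ limits) is satisfied at point 8.

rule 1 at point 8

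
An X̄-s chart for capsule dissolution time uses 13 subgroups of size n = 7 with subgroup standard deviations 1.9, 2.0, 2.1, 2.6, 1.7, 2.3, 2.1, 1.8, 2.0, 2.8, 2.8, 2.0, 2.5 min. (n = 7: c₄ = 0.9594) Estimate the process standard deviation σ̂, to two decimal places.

s̄ = (1.9 + 2.0 + 2.1 + 2.6 + 1.7 + 2.3 + 2.1 + 1.8 + 2.0 + 2.8 + 2.8 + 2.0 + 2.5) / 13 = 2.2000
σ̂ = s̄ / c₄ = 2.2000 / 0.9594 = 2.2931

2.29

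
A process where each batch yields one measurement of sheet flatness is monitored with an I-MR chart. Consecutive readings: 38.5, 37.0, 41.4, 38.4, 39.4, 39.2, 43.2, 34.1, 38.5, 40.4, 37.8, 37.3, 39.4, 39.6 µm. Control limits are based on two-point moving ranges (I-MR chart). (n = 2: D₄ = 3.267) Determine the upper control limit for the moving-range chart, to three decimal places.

Moving ranges: 1.5, 4.4, 3.0, 1.0, 0.2, 4.0, 9.1, 4.4, 1.9, 2.6, 0.5, 2.1, 0.2; M̄R̄ = 34.9000 / 13 = 2.6846
UCL_MR = D₄·M̄R̄ = 3.267 × 2.6846 = 8.7706

8.771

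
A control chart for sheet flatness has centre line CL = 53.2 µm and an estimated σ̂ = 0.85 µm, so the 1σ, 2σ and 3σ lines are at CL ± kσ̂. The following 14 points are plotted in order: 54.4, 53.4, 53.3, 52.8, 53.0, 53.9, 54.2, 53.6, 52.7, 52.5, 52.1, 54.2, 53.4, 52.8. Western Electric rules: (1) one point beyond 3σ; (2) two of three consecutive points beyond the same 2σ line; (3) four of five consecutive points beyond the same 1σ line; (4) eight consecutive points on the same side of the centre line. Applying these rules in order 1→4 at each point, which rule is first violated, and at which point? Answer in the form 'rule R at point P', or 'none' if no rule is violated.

Zone of each point (C = within 1σ̂, B = 1σ̂–2σ̂, A = 2σ̂–3σ̂, * = beyond 3σ̂; sign = side of CL): 1:+B, 2:+C, 3:+C, 4:-C, 5:-C, 6:+C, 7:+B, 8:+C, 9:-C, 10:-C, 11:-B, 12:+B, 13:+C, 14:-C
No rule fires across all 14 points.

none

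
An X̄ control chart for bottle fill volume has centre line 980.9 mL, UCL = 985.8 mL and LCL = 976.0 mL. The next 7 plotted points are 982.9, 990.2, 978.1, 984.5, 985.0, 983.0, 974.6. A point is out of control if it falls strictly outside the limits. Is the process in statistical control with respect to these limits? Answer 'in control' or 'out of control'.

out of control

Compare each point to [976.0, 985.8]: sample 2 = 990.2 > UCL; sample 7 = 974.6 < LCL.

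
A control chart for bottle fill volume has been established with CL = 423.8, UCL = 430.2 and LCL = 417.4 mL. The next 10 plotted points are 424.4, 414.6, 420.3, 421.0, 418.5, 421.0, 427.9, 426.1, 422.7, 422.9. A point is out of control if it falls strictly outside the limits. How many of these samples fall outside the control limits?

1

Compare each point to [417.4, 430.2]: sample 2 = 414.6 < LCL.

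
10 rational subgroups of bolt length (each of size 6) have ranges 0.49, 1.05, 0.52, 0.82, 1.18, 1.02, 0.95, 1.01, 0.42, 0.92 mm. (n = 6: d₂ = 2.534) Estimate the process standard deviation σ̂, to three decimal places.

R̄ = (0.49 + 1.05 + 0.52 + 0.82 + 1.18 + 1.02 + 0.95 + 1.01 + 0.42 + 0.92) / 10 = 0.8380
σ̂ = R̄ / d₂ = 0.8380 / 2.534 = 0.3307

0.331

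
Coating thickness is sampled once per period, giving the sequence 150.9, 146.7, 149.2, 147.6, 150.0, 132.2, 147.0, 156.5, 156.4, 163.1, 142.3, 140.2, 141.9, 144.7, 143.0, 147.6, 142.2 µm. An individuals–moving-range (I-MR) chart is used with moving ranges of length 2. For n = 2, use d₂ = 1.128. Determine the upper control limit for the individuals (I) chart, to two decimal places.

163.55

X̄ = (150.9 + 146.7 + 149.2 + 147.6 + 150.0 + 132.2 + 147.0 + 156.5 + 156.4 + 163.1 + 142.3 + 140.2 + 141.9 + 144.7 + 143.0 + 147.6 + 142.2) / 17 = 147.1471
Moving ranges: 4.2, 2.5, 1.6, 2.4, 17.8, 14.8, 9.5, 0.1, 6.7, 20.8, 2.1, 1.7, 2.8, 1.7, 4.6, 5.4; M̄R̄ = 98.7000 / 16 = 6.1688
UCL = X̄ + 3·M̄R̄/d₂ = 147.1471 + 3 × 6.1688 / 1.128 = 163.5533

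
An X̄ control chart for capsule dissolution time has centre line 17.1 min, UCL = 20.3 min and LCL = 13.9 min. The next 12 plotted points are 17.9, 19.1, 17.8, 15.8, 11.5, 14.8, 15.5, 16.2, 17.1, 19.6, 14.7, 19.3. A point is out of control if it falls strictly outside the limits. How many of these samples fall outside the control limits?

Compare each point to [13.9, 20.3]: sample 5 = 11.5 < LCL.

1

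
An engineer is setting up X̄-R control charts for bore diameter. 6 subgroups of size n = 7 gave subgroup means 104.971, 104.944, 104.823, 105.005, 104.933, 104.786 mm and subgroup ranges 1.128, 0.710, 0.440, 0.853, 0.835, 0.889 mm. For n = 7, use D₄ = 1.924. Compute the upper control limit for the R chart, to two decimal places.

1.56

R̄ = (1.128 + 0.710 + 0.440 + 0.853 + 0.835 + 0.889) / 6 = 4.8550 / 6 = 0.8092
UCL_R = D₄·R̄ = 1.924 × 0.8092 = 1.5568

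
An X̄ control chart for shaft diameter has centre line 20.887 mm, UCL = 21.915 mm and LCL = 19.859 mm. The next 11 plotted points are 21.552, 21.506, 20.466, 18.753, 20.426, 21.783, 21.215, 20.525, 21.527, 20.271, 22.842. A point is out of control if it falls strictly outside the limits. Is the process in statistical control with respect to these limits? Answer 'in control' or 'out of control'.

Compare each point to [19.859, 21.915]: sample 4 = 18.753 < LCL; sample 11 = 22.842 > UCL.

out of control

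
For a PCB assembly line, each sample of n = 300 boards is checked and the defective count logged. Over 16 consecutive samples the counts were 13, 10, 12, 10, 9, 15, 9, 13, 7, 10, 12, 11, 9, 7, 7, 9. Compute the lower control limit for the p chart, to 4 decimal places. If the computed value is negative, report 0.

p̄ = Σdᵢ / (k·n) = 163 / (16 × 300) = 0.03396
LCL = p̄ − 3·√(p̄(1−p̄)/n) = 0.03396 − 3 × 0.01046 = 0.00259

0.0026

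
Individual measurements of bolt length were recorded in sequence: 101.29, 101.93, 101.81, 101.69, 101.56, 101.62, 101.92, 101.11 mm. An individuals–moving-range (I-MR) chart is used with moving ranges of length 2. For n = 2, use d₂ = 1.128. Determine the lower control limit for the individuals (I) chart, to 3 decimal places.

100.788

X̄ = (101.29 + 101.93 + 101.81 + 101.69 + 101.56 + 101.62 + 101.92 + 101.11) / 8 = 101.6163
Moving ranges: 0.64, 0.12, 0.12, 0.13, 0.06, 0.30, 0.81; M̄R̄ = 2.1800 / 7 = 0.3114
LCL = X̄ − 3·M̄R̄/d₂ = 101.6163 − 3 × 0.3114 / 1.128 = 100.7880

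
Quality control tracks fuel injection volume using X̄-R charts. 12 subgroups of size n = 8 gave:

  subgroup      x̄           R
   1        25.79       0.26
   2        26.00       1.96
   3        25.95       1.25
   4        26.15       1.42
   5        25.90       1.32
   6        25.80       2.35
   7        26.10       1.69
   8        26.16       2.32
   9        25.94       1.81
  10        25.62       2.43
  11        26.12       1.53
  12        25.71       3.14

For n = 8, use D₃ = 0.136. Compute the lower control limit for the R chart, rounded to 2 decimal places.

R̄ = (0.26 + 1.96 + 1.25 + 1.42 + 1.32 + 2.35 + 1.69 + 2.32 + 1.81 + 2.43 + 1.53 + 3.14) / 12 = 21.4800 / 12 = 1.7900
LCL_R = D₃·R̄ = 0.136 × 1.7900 = 0.2434

0.24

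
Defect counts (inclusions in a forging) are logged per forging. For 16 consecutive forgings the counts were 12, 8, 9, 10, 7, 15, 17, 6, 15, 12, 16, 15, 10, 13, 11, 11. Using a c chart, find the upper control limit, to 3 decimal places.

c̄ = (12 + 8 + 9 + 10 + 7 + 15 + 17 + 6 + 15 + 12 + 16 + 15 + 10 + 13 + 11 + 11) / 16 = 187 / 16 = 11.6875
UCL = c̄ + 3√c̄ = 11.6875 + 3 × √11.6875 = 11.6875 + 3 × 3.4187 = 21.9436

21.944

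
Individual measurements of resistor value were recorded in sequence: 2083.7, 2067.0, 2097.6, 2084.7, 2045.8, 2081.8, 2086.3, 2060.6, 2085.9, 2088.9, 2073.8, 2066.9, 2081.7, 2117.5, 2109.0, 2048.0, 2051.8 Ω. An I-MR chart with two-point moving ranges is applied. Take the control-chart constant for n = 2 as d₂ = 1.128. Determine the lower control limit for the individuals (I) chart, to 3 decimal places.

2021.861

X̄ = (2083.7 + 2067.0 + 2097.6 + 2084.7 + 2045.8 + 2081.8 + 2086.3 + 2060.6 + 2085.9 + 2088.9 + 2073.8 + 2066.9 + 2081.7 + 2117.5 + 2109.0 + 2048.0 + 2051.8) / 17 = 2078.2941
Moving ranges: 16.7, 30.6, 12.9, 38.9, 36.0, 4.5, 25.7, 25.3, 3.0, 15.1, 6.9, 14.8, 35.8, 8.5, 61.0, 3.8; M̄R̄ = 339.5000 / 16 = 21.2188
LCL = X̄ − 3·M̄R̄/d₂ = 2078.2941 − 3 × 21.2188 / 1.128 = 2021.8613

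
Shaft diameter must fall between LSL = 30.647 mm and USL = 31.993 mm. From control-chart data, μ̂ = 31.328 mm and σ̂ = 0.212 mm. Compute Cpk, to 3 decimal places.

1.046

Cpu = (USL − μ̂) / (3σ̂) = (31.993 − 31.328) / (3 × 0.212) = 1.0456; Cpl = (μ̂ − LSL) / (3σ̂) = (31.328 − 30.647) / (3 × 0.212) = 1.0708; Cpk = min(Cpu, Cpl) = 1.0456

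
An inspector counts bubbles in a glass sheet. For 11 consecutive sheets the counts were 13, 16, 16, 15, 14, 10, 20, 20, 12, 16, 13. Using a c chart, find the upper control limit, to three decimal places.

26.619

c̄ = (13 + 16 + 16 + 15 + 14 + 10 + 20 + 20 + 12 + 16 + 13) / 11 = 165 / 11 = 15.0000
UCL = c̄ + 3√c̄ = 15.0000 + 3 × √15.0000 = 15.0000 + 3 × 3.8730 = 26.6190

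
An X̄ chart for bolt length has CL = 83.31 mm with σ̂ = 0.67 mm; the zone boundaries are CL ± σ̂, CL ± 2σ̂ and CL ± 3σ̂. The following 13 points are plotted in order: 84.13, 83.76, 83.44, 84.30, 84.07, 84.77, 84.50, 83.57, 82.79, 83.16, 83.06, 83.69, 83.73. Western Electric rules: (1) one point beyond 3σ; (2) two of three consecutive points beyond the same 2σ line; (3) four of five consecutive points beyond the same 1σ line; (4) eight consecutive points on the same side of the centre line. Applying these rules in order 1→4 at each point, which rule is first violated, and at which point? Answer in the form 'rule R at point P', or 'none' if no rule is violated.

rule 3 at point 7

Zone of each point (C = within 1σ̂, B = 1σ̂–2σ̂, A = 2σ̂–3σ̂, * = beyond 3σ̂; sign = side of CL): 1:+B, 2:+C, 3:+C, 4:+B, 5:+B, 6:+A, 7:+B, 8:+C, 9:-C, 10:-C, 11:-C, 12:+C, 13:+C
Rule 3 (four of five consecutive points beyond the same 1σ limit) is satisfied at point 7.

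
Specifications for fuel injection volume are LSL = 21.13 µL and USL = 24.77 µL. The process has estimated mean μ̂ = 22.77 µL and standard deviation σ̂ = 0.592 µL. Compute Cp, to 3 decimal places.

1.025

Cp = (USL − LSL) / (6σ̂) = (24.77 − 21.13) / (6 × 0.592) = 3.6400 / 3.5520 = 1.0248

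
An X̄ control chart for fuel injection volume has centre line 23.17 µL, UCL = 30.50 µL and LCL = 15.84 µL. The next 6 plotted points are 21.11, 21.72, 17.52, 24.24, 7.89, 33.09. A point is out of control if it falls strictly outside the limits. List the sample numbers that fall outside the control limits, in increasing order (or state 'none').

5, 6

Compare each point to [15.84, 30.50]: sample 5 = 7.89 < LCL; sample 6 = 33.09 > UCL.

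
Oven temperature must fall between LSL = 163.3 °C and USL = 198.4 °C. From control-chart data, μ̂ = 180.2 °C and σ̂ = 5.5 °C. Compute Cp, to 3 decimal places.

Cp = (USL − LSL) / (6σ̂) = (198.4 − 163.3) / (6 × 5.5) = 35.1000 / 33.0000 = 1.0636

1.064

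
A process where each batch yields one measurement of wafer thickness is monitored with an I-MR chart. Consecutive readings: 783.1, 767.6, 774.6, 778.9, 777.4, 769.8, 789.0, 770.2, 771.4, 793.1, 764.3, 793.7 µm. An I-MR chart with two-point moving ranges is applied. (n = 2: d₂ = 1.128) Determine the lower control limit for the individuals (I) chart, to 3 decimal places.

740.283

X̄ = (783.1 + 767.6 + 774.6 + 778.9 + 777.4 + 769.8 + 789.0 + 770.2 + 771.4 + 793.1 + 764.3 + 793.7) / 12 = 777.7583
Moving ranges: 15.5, 7.0, 4.3, 1.5, 7.6, 19.2, 18.8, 1.2, 21.7, 28.8, 29.4; M̄R̄ = 155.0000 / 11 = 14.0909
LCL = X̄ − 3·M̄R̄/d₂ = 777.7583 − 3 × 14.0909 / 1.128 = 740.2825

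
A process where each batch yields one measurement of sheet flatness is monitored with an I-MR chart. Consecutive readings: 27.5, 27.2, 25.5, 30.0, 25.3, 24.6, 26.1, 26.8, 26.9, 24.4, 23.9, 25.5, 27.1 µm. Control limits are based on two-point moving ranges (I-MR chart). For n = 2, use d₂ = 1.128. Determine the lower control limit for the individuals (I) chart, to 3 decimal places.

21.694

X̄ = (27.5 + 27.2 + 25.5 + 30.0 + 25.3 + 24.6 + 26.1 + 26.8 + 26.9 + 24.4 + 23.9 + 25.5 + 27.1) / 13 = 26.2154
Moving ranges: 0.3, 1.7, 4.5, 4.7, 0.7, 1.5, 0.7, 0.1, 2.5, 0.5, 1.6, 1.6; M̄R̄ = 20.4000 / 12 = 1.7000
LCL = X̄ − 3·M̄R̄/d₂ = 26.2154 − 3 × 1.7000 / 1.128 = 21.6941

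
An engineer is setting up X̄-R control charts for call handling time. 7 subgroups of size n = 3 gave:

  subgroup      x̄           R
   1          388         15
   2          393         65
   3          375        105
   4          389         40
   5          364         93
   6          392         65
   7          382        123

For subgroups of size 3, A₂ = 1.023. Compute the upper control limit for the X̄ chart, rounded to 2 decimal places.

457.23

X̄̄ = (388 + 393 + 375 + 389 + 364 + 392 + 382) / 7 = 2683.0000 / 7 = 383.2857
R̄ = (15 + 65 + 105 + 40 + 93 + 65 + 123) / 7 = 506.0000 / 7 = 72.2857
UCL = X̄̄ + A₂·R̄ = 383.2857 + 1.023 × 72.2857 = 457.2340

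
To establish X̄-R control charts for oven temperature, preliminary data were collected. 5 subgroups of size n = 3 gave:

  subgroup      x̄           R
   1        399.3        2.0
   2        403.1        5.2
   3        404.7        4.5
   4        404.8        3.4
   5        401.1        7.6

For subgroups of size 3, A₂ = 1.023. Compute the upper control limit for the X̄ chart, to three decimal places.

407.244

X̄̄ = (399.3 + 403.1 + 404.7 + 404.8 + 401.1) / 5 = 2013.0000 / 5 = 402.6000
R̄ = (2.0 + 5.2 + 4.5 + 3.4 + 7.6) / 5 = 22.7000 / 5 = 4.5400
UCL = X̄̄ + A₂·R̄ = 402.6000 + 1.023 × 4.5400 = 407.2444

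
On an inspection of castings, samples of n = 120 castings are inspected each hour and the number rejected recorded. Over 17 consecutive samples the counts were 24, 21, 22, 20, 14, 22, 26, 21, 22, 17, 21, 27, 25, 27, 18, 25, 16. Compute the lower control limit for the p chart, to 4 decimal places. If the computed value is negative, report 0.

0.0751

p̄ = Σdᵢ / (k·n) = 368 / (17 × 120) = 0.18039
LCL = p̄ − 3·√(p̄(1−p̄)/n) = 0.18039 − 3 × 0.03510 = 0.07509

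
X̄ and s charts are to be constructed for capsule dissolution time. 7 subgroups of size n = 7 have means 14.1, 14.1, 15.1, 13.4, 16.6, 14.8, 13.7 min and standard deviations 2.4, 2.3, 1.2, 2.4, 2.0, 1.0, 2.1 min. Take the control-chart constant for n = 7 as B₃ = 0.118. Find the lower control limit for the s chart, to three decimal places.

0.226

s̄ = (2.4 + 2.3 + 1.2 + 2.4 + 2.0 + 1.0 + 2.1) / 7 = 1.9143
LCL_s = B₃·s̄ = 0.118 × 1.9143 = 0.2259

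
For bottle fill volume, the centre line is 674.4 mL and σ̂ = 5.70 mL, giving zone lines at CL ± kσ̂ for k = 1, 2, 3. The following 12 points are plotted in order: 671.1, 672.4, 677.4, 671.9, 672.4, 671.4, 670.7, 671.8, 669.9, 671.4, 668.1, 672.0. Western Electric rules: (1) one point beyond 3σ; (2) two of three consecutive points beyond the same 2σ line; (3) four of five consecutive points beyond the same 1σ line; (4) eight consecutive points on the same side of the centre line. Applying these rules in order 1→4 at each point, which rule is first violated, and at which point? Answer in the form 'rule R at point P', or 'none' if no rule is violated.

Zone of each point (C = within 1σ̂, B = 1σ̂–2σ̂, A = 2σ̂–3σ̂, * = beyond 3σ̂; sign = side of CL): 1:-C, 2:-C, 3:+C, 4:-C, 5:-C, 6:-C, 7:-C, 8:-C, 9:-C, 10:-C, 11:-B, 12:-C
Rule 4 (eight consecutive points on the same side of the centre line) is satisfied at point 11.

rule 4 at point 11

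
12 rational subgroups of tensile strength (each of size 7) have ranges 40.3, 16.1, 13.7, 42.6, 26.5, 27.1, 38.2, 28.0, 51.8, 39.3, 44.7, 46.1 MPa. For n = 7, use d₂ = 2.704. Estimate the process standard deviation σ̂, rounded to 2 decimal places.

12.77

R̄ = (40.3 + 16.1 + 13.7 + 42.6 + 26.5 + 27.1 + 38.2 + 28.0 + 51.8 + 39.3 + 44.7 + 46.1) / 12 = 34.5333
σ̂ = R̄ / d₂ = 34.5333 / 2.704 = 12.7712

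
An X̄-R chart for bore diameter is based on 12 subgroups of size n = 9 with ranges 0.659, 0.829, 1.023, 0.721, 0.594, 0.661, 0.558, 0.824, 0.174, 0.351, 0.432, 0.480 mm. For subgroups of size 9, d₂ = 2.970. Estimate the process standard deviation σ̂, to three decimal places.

0.205

R̄ = (0.659 + 0.829 + 1.023 + 0.721 + 0.594 + 0.661 + 0.558 + 0.824 + 0.174 + 0.351 + 0.432 + 0.480) / 12 = 0.6088
σ̂ = R̄ / d₂ = 0.6088 / 2.970 = 0.2050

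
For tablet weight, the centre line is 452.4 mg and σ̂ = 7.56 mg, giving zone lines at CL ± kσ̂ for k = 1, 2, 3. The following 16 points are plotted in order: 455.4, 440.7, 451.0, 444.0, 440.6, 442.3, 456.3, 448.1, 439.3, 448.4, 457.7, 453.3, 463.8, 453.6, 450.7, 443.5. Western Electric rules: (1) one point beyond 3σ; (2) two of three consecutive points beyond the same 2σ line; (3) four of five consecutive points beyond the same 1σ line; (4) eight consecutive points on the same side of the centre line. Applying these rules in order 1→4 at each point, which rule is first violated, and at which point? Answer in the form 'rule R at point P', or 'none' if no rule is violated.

rule 3 at point 6

Zone of each point (C = within 1σ̂, B = 1σ̂–2σ̂, A = 2σ̂–3σ̂, * = beyond 3σ̂; sign = side of CL): 1:+C, 2:-B, 3:-C, 4:-B, 5:-B, 6:-B, 7:+C, 8:-C, 9:-B, 10:-C, 11:+C, 12:+C, 13:+B, 14:+C, 15:-C, 16:-B
Rule 3 (four of five consecutive points beyond the same 1σ limit) is satisfied at point 6.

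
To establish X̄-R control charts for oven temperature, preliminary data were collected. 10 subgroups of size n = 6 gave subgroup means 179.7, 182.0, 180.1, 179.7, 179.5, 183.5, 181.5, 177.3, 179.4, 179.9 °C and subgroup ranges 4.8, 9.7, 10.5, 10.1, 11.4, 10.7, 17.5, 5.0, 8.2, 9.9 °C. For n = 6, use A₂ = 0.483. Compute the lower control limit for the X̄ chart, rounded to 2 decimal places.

X̄̄ = (179.7 + 182.0 + 180.1 + 179.7 + 179.5 + 183.5 + 181.5 + 177.3 + 179.4 + 179.9) / 10 = 1802.6000 / 10 = 180.2600
R̄ = (4.8 + 9.7 + 10.5 + 10.1 + 11.4 + 10.7 + 17.5 + 5.0 + 8.2 + 9.9) / 10 = 97.8000 / 10 = 9.7800
LCL = X̄̄ − A₂·R̄ = 180.2600 − 0.483 × 9.7800 = 175.5363

175.54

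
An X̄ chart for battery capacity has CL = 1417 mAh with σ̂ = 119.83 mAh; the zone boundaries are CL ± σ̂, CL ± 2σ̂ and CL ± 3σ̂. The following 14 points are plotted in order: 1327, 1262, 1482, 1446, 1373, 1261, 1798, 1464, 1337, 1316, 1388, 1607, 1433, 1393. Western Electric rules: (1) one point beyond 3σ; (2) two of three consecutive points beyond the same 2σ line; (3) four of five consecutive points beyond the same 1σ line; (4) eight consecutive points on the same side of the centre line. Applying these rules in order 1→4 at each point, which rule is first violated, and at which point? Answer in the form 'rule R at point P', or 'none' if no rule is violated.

rule 1 at point 7

Zone of each point (C = within 1σ̂, B = 1σ̂–2σ̂, A = 2σ̂–3σ̂, * = beyond 3σ̂; sign = side of CL): 1:-C, 2:-B, 3:+C, 4:+C, 5:-C, 6:-B, 7:+*, 8:+C, 9:-C, 10:-C, 11:-C, 12:+B, 13:+C, 14:-C
Rule 1 (one point beyond the 3σ limits) is satisfied at point 7.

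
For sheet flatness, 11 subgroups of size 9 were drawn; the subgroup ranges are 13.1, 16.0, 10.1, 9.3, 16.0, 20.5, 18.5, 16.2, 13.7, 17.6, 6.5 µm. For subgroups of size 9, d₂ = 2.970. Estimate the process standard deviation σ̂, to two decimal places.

R̄ = (13.1 + 16.0 + 10.1 + 9.3 + 16.0 + 20.5 + 18.5 + 16.2 + 13.7 + 17.6 + 6.5) / 11 = 14.3182
σ̂ = R̄ / d₂ = 14.3182 / 2.970 = 4.8209

4.82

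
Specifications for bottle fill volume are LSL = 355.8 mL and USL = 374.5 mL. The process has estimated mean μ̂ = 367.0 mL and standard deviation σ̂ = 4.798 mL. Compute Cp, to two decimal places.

0.65

Cp = (USL − LSL) / (6σ̂) = (374.5 − 355.8) / (6 × 4.798) = 18.7000 / 28.7880 = 0.6496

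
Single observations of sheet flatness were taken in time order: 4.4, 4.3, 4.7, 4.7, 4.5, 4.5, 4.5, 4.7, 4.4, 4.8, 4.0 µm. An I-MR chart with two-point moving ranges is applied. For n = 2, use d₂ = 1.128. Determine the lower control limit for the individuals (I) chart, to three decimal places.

3.862

X̄ = (4.4 + 4.3 + 4.7 + 4.7 + 4.5 + 4.5 + 4.5 + 4.7 + 4.4 + 4.8 + 4.0) / 11 = 4.5000
Moving ranges: 0.1, 0.4, 0.0, 0.2, 0.0, 0.0, 0.2, 0.3, 0.4, 0.8; M̄R̄ = 2.4000 / 10 = 0.2400
LCL = X̄ − 3·M̄R̄/d₂ = 4.5000 − 3 × 0.2400 / 1.128 = 3.8617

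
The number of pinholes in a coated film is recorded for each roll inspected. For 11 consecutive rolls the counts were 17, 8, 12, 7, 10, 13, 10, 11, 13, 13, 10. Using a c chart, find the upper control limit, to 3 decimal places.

21.345

c̄ = (17 + 8 + 12 + 7 + 10 + 13 + 10 + 11 + 13 + 13 + 10) / 11 = 124 / 11 = 11.2727
UCL = c̄ + 3√c̄ = 11.2727 + 3 × √11.2727 = 11.2727 + 3 × 3.3575 = 21.3452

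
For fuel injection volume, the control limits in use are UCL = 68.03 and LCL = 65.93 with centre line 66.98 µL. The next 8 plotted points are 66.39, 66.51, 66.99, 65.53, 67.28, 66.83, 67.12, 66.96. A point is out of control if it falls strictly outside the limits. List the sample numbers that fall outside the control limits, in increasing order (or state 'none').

4

Compare each point to [65.93, 68.03]: sample 4 = 65.53 < LCL.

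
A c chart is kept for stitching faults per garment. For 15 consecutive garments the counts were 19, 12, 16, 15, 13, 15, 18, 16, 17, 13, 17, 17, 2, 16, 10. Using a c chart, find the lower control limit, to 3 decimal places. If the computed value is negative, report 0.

3.016

c̄ = (19 + 12 + 16 + 15 + 13 + 15 + 18 + 16 + 17 + 13 + 17 + 17 + 2 + 16 + 10) / 15 = 216 / 15 = 14.4000
LCL = c̄ − 3√c̄ = 14.4000 − 3 × 3.7947 = 3.0158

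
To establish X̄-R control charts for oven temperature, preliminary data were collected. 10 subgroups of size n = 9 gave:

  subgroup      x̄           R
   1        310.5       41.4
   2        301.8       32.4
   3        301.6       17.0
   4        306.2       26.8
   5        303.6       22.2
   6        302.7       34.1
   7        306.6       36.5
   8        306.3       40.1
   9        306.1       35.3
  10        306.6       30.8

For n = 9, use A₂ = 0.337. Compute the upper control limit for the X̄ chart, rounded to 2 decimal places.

X̄̄ = (310.5 + 301.8 + 301.6 + 306.2 + 303.6 + 302.7 + 306.6 + 306.3 + 306.1 + 306.6) / 10 = 3052.0000 / 10 = 305.2000
R̄ = (41.4 + 32.4 + 17.0 + 26.8 + 22.2 + 34.1 + 36.5 + 40.1 + 35.3 + 30.8) / 10 = 316.6000 / 10 = 31.6600
UCL = X̄̄ + A₂·R̄ = 305.2000 + 0.337 × 31.6600 = 315.8694

315.87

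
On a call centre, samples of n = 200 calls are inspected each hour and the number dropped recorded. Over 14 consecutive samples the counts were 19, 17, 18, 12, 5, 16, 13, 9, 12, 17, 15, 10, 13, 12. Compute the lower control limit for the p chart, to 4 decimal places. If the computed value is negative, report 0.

p̄ = Σdᵢ / (k·n) = 188 / (14 × 200) = 0.06714
LCL = p̄ − 3·√(p̄(1−p̄)/n) = 0.06714 − 3 × 0.01770 = 0.01405

0.0141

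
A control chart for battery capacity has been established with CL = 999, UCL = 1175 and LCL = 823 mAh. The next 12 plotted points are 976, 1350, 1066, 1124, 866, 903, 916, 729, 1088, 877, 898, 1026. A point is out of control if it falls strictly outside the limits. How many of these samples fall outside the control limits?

Compare each point to [823, 1175]: sample 2 = 1350 > UCL; sample 8 = 729 < LCL.

2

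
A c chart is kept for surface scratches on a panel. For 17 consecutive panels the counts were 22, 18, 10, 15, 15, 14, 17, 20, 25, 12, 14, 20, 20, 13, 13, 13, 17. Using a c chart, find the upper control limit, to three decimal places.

c̄ = (22 + 18 + 10 + 15 + 15 + 14 + 17 + 20 + 25 + 12 + 14 + 20 + 20 + 13 + 13 + 13 + 17) / 17 = 278 / 17 = 16.3529
UCL = c̄ + 3√c̄ = 16.3529 + 3 × √16.3529 = 16.3529 + 3 × 4.0439 = 28.4846

28.485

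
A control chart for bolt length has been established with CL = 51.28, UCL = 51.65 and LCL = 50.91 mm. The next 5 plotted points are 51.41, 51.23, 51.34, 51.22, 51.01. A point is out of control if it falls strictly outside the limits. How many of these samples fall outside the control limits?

0

All 5 points lie within [50.91, 51.65].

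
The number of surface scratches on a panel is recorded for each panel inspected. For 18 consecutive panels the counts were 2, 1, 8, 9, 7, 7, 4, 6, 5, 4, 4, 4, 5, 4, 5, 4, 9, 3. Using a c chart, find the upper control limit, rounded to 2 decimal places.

c̄ = (2 + 1 + 8 + 9 + 7 + 7 + 4 + 6 + 5 + 4 + 4 + 4 + 5 + 4 + 5 + 4 + 9 + 3) / 18 = 91 / 18 = 5.0556
UCL = c̄ + 3√c̄ = 5.0556 + 3 × √5.0556 = 5.0556 + 3 × 2.2485 = 11.8009

11.80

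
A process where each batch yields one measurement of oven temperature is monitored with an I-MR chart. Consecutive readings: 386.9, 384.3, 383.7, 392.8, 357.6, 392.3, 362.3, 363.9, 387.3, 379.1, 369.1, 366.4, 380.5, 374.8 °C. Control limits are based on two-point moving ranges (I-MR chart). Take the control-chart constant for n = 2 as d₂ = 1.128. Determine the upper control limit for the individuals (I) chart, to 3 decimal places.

413.610

X̄ = (386.9 + 384.3 + 383.7 + 392.8 + 357.6 + 392.3 + 362.3 + 363.9 + 387.3 + 379.1 + 369.1 + 366.4 + 380.5 + 374.8) / 14 = 377.2143
Moving ranges: 2.6, 0.6, 9.1, 35.2, 34.7, 30.0, 1.6, 23.4, 8.2, 10.0, 2.7, 14.1, 5.7; M̄R̄ = 177.9000 / 13 = 13.6846
UCL = X̄ + 3·M̄R̄/d₂ = 377.2143 + 3 × 13.6846 / 1.128 = 413.6095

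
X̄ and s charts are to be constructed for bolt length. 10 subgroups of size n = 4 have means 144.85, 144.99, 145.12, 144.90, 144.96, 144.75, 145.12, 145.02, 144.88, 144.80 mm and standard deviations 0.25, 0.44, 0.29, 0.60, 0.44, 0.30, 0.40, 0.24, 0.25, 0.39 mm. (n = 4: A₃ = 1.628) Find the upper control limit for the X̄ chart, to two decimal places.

145.53

X̄̄ = (144.85 + 144.99 + 145.12 + 144.90 + 144.96 + 144.75 + 145.12 + 145.02 + 144.88 + 144.80) / 10 = 144.9390
s̄ = (0.25 + 0.44 + 0.29 + 0.60 + 0.44 + 0.30 + 0.40 + 0.24 + 0.25 + 0.39) / 10 = 0.3600
UCL = X̄̄ + A₃·s̄ = 144.9390 + 1.628 × 0.3600 = 145.5251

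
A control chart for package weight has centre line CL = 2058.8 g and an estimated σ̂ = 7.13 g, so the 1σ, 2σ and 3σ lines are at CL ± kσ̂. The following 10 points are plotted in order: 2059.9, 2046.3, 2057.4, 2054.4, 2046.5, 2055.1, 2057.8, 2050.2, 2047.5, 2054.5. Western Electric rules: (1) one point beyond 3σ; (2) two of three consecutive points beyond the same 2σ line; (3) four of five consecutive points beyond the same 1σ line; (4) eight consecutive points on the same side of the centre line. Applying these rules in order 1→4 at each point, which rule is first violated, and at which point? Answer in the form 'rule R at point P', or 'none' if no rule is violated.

rule 4 at point 9

Zone of each point (C = within 1σ̂, B = 1σ̂–2σ̂, A = 2σ̂–3σ̂, * = beyond 3σ̂; sign = side of CL): 1:+C, 2:-B, 3:-C, 4:-C, 5:-B, 6:-C, 7:-C, 8:-B, 9:-B, 10:-C
Rule 4 (eight consecutive points on the same side of the centre line) is satisfied at point 9.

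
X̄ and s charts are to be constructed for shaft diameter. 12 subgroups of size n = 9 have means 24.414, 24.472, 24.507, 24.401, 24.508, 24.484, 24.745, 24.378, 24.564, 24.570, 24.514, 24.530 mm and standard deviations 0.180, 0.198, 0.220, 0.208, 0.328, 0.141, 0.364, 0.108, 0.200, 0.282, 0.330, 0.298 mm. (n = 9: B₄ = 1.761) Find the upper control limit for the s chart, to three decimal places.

s̄ = (0.180 + 0.198 + 0.220 + 0.208 + 0.328 + 0.141 + 0.364 + 0.108 + 0.200 + 0.282 + 0.330 + 0.298) / 12 = 0.2381
UCL_s = B₄·s̄ = 1.761 × 0.2381 = 0.4193

0.419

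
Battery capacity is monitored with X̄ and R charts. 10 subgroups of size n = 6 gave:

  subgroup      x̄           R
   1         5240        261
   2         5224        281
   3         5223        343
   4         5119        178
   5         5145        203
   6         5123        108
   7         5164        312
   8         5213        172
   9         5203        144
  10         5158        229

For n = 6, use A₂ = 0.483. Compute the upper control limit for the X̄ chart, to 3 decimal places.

X̄̄ = (5240 + 5224 + 5223 + 5119 + 5145 + 5123 + 5164 + 5213 + 5203 + 5158) / 10 = 51812.0000 / 10 = 5181.2000
R̄ = (261 + 281 + 343 + 178 + 203 + 108 + 312 + 172 + 144 + 229) / 10 = 2231.0000 / 10 = 223.1000
UCL = X̄̄ + A₂·R̄ = 5181.2000 + 0.483 × 223.1000 = 5288.9573

5288.957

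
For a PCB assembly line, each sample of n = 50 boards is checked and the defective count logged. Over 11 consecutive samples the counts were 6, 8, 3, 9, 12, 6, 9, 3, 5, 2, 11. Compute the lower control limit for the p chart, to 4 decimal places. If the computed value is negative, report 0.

p̄ = Σdᵢ / (k·n) = 74 / (11 × 50) = 0.13455
LCL = p̄ − 3·√(p̄(1−p̄)/n) = 0.13455 − 3 × 0.04826 = -0.01023 → 0 (negative, so LCL = 0)

0.0000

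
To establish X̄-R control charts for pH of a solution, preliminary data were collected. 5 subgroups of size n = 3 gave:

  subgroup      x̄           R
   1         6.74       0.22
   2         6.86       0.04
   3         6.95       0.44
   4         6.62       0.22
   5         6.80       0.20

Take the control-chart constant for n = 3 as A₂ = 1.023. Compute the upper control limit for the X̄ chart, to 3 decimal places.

X̄̄ = (6.74 + 6.86 + 6.95 + 6.62 + 6.80) / 5 = 33.9700 / 5 = 6.7940
R̄ = (0.22 + 0.04 + 0.44 + 0.22 + 0.20) / 5 = 1.1200 / 5 = 0.2240
UCL = X̄̄ + A₂·R̄ = 6.7940 + 1.023 × 0.2240 = 7.0232

7.023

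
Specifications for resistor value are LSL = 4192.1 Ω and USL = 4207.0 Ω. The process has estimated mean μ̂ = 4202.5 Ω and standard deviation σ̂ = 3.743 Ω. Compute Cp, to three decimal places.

Cp = (USL − LSL) / (6σ̂) = (4207.0 − 4192.1) / (6 × 3.743) = 14.9000 / 22.4580 = 0.6635

0.663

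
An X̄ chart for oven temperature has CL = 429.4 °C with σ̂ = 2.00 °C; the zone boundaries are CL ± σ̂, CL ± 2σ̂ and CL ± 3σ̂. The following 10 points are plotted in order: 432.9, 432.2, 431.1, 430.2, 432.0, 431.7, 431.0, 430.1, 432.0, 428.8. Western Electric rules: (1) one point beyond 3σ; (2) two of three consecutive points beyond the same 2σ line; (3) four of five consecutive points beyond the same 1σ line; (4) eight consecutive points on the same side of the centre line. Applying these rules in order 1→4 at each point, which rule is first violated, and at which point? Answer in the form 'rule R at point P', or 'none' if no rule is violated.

rule 4 at point 8

Zone of each point (C = within 1σ̂, B = 1σ̂–2σ̂, A = 2σ̂–3σ̂, * = beyond 3σ̂; sign = side of CL): 1:+B, 2:+B, 3:+C, 4:+C, 5:+B, 6:+B, 7:+C, 8:+C, 9:+B, 10:-C
Rule 4 (eight consecutive points on the same side of the centre line) is satisfied at point 8.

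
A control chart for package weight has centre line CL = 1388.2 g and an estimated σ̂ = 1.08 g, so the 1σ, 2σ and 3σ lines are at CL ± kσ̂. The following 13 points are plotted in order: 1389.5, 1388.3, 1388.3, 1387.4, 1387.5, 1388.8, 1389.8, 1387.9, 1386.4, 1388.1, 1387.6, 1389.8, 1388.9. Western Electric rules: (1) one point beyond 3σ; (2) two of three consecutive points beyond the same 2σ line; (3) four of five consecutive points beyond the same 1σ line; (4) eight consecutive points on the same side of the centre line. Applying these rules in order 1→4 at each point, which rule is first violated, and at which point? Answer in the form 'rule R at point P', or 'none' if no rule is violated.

Zone of each point (C = within 1σ̂, B = 1σ̂–2σ̂, A = 2σ̂–3σ̂, * = beyond 3σ̂; sign = side of CL): 1:+B, 2:+C, 3:+C, 4:-C, 5:-C, 6:+C, 7:+B, 8:-C, 9:-B, 10:-C, 11:-C, 12:+B, 13:+C
No rule fires across all 13 points.

none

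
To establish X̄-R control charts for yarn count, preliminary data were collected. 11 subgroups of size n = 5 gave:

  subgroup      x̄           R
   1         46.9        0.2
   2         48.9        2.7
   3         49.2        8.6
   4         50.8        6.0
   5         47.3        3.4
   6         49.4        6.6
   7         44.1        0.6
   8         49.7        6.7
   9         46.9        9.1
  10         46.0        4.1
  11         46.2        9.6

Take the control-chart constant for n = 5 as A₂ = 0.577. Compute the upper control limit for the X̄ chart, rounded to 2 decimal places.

50.79

X̄̄ = (46.9 + 48.9 + 49.2 + 50.8 + 47.3 + 49.4 + 44.1 + 49.7 + 46.9 + 46.0 + 46.2) / 11 = 525.4000 / 11 = 47.7636
R̄ = (0.2 + 2.7 + 8.6 + 6.0 + 3.4 + 6.6 + 0.6 + 6.7 + 9.1 + 4.1 + 9.6) / 11 = 57.6000 / 11 = 5.2364
UCL = X̄̄ + A₂·R̄ = 47.7636 + 0.577 × 5.2364 = 50.7850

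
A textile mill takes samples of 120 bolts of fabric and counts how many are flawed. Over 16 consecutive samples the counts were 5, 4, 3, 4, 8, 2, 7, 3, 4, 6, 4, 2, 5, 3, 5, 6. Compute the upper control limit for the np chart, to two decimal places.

p̄ = Σdᵢ / (k·n) = 71 / (16 × 120) = 0.03698
UCL = np̄ + 3·√(np̄(1−p̄)) = 4.4375 + 3 × √(4.4375×0.96302) = 4.4375 + 3 × 2.0672 = 10.6392

10.64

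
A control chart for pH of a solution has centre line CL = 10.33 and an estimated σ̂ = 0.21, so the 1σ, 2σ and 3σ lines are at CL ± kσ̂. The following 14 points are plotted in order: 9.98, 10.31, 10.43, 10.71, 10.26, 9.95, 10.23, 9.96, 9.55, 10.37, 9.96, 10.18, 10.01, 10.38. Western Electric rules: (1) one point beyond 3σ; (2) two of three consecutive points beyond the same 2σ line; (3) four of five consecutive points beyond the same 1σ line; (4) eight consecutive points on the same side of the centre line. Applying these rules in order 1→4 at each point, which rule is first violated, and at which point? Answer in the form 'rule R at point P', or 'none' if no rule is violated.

Zone of each point (C = within 1σ̂, B = 1σ̂–2σ̂, A = 2σ̂–3σ̂, * = beyond 3σ̂; sign = side of CL): 1:-B, 2:-C, 3:+C, 4:+B, 5:-C, 6:-B, 7:-C, 8:-B, 9:-*, 10:+C, 11:-B, 12:-C, 13:-B, 14:+C
Rule 1 (one point beyond the 3σ limits) is satisfied at point 9.

rule 1 at point 9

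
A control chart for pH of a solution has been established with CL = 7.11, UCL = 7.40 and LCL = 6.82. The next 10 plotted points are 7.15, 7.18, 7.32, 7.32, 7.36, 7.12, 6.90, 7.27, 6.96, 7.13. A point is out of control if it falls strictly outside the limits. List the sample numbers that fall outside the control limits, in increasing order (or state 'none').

All 10 points lie within [6.82, 7.40].

none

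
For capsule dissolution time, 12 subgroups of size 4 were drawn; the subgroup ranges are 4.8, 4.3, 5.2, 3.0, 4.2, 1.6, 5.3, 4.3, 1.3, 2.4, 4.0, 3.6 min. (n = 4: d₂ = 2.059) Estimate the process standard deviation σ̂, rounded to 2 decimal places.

1.78

R̄ = (4.8 + 4.3 + 5.2 + 3.0 + 4.2 + 1.6 + 5.3 + 4.3 + 1.3 + 2.4 + 4.0 + 3.6) / 12 = 3.6667
σ̂ = R̄ / d₂ = 3.6667 / 2.059 = 1.7808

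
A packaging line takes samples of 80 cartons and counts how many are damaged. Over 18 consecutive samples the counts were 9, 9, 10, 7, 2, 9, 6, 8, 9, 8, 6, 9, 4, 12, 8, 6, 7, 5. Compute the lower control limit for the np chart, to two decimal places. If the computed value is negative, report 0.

p̄ = Σdᵢ / (k·n) = 134 / (18 × 80) = 0.09306
LCL = np̄ − 3·√(np̄(1−p̄)) = 7.4444 − 3 × 2.5984 = -0.3508 → 0 (negative, so LCL = 0)

0.00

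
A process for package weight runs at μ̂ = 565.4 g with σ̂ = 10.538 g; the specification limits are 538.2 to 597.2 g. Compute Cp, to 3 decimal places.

Cp = (USL − LSL) / (6σ̂) = (597.2 − 538.2) / (6 × 10.538) = 59.0000 / 63.2280 = 0.9331

0.933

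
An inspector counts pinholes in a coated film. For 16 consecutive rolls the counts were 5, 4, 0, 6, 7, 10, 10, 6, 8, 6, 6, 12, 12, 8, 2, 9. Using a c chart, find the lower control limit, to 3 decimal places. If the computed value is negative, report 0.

c̄ = (5 + 4 + 0 + 6 + 7 + 10 + 10 + 6 + 8 + 6 + 6 + 12 + 12 + 8 + 2 + 9) / 16 = 111 / 16 = 6.9375
LCL = c̄ − 3√c̄ = 6.9375 − 3 × 2.6339 = -0.9642 → 0 (cannot be negative)

0.000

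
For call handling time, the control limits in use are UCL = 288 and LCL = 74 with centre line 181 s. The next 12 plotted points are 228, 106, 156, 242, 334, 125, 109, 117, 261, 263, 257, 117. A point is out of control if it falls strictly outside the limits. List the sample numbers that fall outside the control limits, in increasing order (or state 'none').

Compare each point to [74, 288]: sample 5 = 334 > UCL.

5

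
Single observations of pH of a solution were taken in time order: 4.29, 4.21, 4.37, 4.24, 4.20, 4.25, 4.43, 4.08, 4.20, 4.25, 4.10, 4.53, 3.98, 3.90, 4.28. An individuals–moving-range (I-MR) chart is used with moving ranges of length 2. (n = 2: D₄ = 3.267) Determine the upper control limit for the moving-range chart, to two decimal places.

0.64

Moving ranges: 0.08, 0.16, 0.13, 0.04, 0.05, 0.18, 0.35, 0.12, 0.05, 0.15, 0.43, 0.55, 0.08, 0.38; M̄R̄ = 2.7500 / 14 = 0.1964
UCL_MR = D₄·M̄R̄ = 3.267 × 0.1964 = 0.6417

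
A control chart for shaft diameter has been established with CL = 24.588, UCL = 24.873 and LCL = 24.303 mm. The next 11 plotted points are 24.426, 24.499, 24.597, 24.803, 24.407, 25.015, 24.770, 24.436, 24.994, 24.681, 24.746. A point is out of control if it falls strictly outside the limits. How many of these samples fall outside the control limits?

Compare each point to [24.303, 24.873]: sample 6 = 25.015 > UCL; sample 9 = 24.994 > UCL.

2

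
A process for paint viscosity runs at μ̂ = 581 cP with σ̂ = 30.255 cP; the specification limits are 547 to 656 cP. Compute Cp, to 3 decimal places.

Cp = (USL − LSL) / (6σ̂) = (656 − 547) / (6 × 30.255) = 109.0000 / 181.5300 = 0.6005

0.600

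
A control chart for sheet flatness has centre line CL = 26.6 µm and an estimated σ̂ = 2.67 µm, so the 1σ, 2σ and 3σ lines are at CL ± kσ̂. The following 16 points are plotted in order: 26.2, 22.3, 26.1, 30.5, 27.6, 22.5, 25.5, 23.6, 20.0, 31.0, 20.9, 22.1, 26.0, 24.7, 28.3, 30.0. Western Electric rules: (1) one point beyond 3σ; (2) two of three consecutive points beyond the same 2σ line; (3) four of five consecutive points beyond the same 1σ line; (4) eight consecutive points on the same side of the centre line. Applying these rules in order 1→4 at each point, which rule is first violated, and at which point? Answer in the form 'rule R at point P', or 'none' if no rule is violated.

Zone of each point (C = within 1σ̂, B = 1σ̂–2σ̂, A = 2σ̂–3σ̂, * = beyond 3σ̂; sign = side of CL): 1:-C, 2:-B, 3:-C, 4:+B, 5:+C, 6:-B, 7:-C, 8:-B, 9:-A, 10:+B, 11:-A, 12:-B, 13:-C, 14:-C, 15:+C, 16:+B
Rule 2 (two of three consecutive points beyond the same 2σ limit) is satisfied at point 11.

rule 2 at point 11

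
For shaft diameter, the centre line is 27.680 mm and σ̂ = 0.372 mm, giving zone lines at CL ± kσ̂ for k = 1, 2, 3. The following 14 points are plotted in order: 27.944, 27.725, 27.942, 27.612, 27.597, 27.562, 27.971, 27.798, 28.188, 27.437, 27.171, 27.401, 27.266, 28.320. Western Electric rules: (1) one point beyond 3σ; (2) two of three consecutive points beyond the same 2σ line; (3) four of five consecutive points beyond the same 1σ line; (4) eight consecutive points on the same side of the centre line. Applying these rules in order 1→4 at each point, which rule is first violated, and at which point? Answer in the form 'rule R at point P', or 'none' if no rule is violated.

none

Zone of each point (C = within 1σ̂, B = 1σ̂–2σ̂, A = 2σ̂–3σ̂, * = beyond 3σ̂; sign = side of CL): 1:+C, 2:+C, 3:+C, 4:-C, 5:-C, 6:-C, 7:+C, 8:+C, 9:+B, 10:-C, 11:-B, 12:-C, 13:-B, 14:+B
No rule fires across all 14 points.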